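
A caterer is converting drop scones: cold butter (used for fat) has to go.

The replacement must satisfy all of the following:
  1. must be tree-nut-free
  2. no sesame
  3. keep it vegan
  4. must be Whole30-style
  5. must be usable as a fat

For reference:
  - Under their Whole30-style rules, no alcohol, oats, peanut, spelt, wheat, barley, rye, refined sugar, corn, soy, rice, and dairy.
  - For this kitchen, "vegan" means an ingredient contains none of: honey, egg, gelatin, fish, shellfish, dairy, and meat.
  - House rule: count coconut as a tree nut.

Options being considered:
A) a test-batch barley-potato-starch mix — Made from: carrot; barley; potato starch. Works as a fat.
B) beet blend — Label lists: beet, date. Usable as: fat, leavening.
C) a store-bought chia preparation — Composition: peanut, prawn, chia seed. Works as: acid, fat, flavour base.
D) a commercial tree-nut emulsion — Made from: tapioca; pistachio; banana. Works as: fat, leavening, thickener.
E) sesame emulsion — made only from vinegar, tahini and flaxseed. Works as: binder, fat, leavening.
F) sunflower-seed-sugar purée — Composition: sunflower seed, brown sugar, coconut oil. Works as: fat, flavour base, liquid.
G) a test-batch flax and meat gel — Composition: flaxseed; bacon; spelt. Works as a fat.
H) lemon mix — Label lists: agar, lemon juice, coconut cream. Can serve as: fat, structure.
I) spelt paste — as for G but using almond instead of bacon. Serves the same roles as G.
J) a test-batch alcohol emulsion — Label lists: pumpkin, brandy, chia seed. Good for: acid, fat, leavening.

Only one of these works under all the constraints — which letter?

A: has barley, so not Whole30-style — reject
B: nothing on the exclusion list — keep
C: has peanut, so not Whole30-style; has prawn, so not vegan — out
D: has pistachio, so not tree-nut-free — reject
E: has tahini, so not sesame-free — reject
F: has brown sugar, so not Whole30-style; has coconut oil, so not tree-nut-free — no
G: has spelt, so not Whole30-style; has bacon, so not vegan — no
H: has coconut cream, so not tree-nut-free — out
I: has spelt, so not Whole30-style; has almond, so not tree-nut-free — no
J: has brandy, so not Whole30-style — reject

B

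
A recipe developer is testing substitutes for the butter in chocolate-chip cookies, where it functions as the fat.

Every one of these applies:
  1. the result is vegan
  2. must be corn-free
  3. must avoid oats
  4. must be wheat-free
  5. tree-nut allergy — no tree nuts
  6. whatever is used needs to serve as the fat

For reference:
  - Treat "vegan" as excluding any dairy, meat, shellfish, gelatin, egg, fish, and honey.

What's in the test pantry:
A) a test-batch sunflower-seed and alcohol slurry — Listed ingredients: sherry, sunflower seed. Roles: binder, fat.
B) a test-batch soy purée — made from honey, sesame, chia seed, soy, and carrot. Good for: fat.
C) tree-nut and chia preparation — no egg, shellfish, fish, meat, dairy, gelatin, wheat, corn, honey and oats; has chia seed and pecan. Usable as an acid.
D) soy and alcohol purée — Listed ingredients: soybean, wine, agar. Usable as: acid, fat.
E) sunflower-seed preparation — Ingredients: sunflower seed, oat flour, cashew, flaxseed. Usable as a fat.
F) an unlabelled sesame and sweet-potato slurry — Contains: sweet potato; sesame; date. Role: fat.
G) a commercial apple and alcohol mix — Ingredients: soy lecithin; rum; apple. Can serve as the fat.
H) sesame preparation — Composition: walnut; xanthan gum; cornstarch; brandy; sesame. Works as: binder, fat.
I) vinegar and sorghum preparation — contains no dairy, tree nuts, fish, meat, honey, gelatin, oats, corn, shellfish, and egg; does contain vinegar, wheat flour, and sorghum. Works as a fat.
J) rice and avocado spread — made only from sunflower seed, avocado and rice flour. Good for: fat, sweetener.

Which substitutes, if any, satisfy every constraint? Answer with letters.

A: every rule checks out — keep
B: has honey, so not vegan — no
C: not usable as a fat; has pecan, so not tree-nut-free — out
D: works as a fat, no corn, no oats — OK
E: has cashew, so not tree-nut-free; has oat flour, so not oat-free — out
F: works as a fat, no wheat, no tree nuts — keep
G: all constraints satisfied — OK
H: has walnut, so not tree-nut-free; has cornstarch, so not corn-free — reject
I: has wheat flour, so not wheat-free — no
J: every rule checks out — OK

A, D, F, G, J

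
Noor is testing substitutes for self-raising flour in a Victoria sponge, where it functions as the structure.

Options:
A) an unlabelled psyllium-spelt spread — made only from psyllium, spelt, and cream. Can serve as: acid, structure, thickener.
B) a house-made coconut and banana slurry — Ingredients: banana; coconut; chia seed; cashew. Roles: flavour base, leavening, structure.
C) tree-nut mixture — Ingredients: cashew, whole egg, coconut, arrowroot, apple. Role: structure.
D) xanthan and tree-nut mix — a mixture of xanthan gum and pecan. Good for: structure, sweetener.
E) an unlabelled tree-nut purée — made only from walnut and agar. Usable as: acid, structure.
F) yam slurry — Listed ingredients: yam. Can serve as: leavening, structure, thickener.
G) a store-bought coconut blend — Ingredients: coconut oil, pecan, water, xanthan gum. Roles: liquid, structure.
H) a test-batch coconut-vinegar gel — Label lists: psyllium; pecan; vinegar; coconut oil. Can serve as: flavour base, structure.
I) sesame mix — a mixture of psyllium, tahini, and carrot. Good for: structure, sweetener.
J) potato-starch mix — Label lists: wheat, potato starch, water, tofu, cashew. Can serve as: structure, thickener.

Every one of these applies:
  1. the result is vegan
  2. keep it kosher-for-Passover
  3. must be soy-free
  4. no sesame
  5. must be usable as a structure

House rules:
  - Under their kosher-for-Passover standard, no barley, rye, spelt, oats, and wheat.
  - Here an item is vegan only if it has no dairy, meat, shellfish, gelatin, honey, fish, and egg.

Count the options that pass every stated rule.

6

A: has spelt, so not kosher-for-Passover; has cream, so not vegan — out
B: nothing on the exclusion list — OK
C: has whole egg, so not vegan — out
D: works as a structure, no soy, kosher-for-Passover — keep
E: only walnut and agar; none excluded — keep
F: every rule checks out — valid
G: no sesame, vegan — OK
H: every rule checks out — OK
I: has tahini, so not sesame-free — no
J: has wheat, so not kosher-for-Passover; has tofu, so not soy-free — reject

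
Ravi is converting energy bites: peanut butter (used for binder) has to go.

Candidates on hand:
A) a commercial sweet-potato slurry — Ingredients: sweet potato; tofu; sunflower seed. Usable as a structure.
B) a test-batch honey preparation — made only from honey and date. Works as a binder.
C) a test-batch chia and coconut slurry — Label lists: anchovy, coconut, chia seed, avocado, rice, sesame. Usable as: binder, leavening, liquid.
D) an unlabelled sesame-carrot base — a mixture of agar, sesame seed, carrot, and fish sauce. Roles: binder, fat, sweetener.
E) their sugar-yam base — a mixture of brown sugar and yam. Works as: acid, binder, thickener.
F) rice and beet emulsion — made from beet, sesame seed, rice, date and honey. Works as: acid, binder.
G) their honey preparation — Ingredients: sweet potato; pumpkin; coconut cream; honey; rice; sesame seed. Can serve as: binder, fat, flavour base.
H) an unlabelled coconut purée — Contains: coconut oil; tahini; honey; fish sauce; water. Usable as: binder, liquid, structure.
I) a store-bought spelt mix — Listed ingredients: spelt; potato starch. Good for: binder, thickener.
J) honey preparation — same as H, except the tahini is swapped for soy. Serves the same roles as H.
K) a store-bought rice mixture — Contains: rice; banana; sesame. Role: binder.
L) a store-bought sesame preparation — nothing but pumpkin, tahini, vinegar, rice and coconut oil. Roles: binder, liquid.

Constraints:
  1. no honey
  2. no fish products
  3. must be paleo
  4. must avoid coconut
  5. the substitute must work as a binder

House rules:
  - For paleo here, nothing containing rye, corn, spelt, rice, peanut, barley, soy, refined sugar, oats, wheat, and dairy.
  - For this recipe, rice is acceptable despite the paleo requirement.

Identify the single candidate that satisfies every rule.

K

A: not usable as a binder; has tofu, so not paleo — reject
B: has honey, so not honey-free — no
C: has coconut, so not coconut-free; has anchovy, so not fish-free — reject
D: has fish sauce, so not fish-free — no
E: has brown sugar, so not paleo — out
F: has honey, so not honey-free — no
G: has honey, so not honey-free; has coconut cream, so not coconut-free — no
H: has honey, so not honey-free; has coconut oil, so not coconut-free (and 1 more) — no
I: has spelt, so not paleo — reject
J: has soy, so not paleo; has honey, so not honey-free (and 2 more) — out
K: rice is permitted under the paleo carve-out; nothing else excluded — keep
L: has coconut oil, so not coconut-free — out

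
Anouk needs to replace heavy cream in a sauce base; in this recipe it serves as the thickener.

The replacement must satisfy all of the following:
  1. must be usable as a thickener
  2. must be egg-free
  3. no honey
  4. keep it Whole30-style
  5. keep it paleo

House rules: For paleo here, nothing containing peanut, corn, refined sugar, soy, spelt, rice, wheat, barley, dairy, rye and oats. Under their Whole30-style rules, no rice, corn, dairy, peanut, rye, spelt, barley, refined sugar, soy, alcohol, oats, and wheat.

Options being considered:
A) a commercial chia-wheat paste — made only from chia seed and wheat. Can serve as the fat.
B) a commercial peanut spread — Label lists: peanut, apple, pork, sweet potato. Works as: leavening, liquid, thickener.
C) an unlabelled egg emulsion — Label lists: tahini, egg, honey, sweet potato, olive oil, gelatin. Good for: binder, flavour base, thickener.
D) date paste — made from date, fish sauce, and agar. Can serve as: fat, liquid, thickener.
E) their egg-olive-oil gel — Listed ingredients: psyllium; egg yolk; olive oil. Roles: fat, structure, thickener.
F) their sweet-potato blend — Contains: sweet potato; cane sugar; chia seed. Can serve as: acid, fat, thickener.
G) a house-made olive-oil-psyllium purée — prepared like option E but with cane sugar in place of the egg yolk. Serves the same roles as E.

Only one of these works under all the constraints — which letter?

A: not usable as a thickener; has wheat, so not paleo (and 1 more) — no
B: has peanut, so not paleo; has peanut, so not Whole30-style — reject
C: has honey, so not honey-free; has egg, so not egg-free — reject
D: only fish sauce, date and agar; none excluded — valid
E: has egg yolk, so not egg-free — reject
F: has cane sugar, so not paleo; has cane sugar, so not Whole30-style — reject
G: has cane sugar, so not paleo; has cane sugar, so not Whole30-style — no

D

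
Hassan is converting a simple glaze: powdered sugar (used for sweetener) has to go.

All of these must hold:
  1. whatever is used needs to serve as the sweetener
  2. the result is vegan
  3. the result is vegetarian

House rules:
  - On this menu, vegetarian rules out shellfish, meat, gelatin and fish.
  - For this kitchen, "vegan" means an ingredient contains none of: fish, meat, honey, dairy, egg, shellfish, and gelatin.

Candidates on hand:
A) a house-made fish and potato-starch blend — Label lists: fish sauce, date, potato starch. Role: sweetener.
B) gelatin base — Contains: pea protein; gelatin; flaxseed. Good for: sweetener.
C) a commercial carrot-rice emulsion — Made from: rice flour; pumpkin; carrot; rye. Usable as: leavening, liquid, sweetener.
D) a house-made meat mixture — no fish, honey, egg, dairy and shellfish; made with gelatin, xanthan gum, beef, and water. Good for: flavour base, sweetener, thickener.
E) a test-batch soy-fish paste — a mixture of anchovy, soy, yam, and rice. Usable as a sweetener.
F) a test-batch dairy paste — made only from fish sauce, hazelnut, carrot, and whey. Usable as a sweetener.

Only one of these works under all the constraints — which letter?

A: has fish sauce, so not vegetarian; has fish sauce, so not vegan — out
B: has gelatin, so not vegetarian; has gelatin, so not vegan — out
C: works as a sweetener, vegetarian, vegan — valid
D: has gelatin, so not vegetarian; has gelatin, so not vegan — reject
E: has anchovy, so not vegetarian; has anchovy, so not vegan — no
F: has fish sauce, so not vegetarian; has whey, so not vegan — no

C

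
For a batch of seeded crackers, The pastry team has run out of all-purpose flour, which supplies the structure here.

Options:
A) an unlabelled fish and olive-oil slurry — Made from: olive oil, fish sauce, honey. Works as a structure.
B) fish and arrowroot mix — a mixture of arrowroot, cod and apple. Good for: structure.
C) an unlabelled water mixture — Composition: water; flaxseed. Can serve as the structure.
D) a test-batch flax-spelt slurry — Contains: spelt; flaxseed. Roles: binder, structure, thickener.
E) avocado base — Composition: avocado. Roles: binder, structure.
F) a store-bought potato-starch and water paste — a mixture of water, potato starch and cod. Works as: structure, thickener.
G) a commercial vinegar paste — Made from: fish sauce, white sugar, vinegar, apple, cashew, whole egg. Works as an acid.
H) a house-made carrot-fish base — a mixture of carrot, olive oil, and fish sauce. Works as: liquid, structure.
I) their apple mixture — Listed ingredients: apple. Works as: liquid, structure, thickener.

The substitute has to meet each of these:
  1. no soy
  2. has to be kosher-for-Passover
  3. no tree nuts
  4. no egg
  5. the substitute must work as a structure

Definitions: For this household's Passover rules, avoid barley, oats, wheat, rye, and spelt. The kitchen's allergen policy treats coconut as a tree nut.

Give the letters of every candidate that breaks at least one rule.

D, G

A: only fish sauce, honey, and olive oil; none excluded — valid
B: only cod, arrowroot, and apple; none excluded — valid
C: every rule checks out — valid
D: has spelt, so not kosher-for-Passover — reject
E: only avocado; none excluded — valid
F: every rule checks out — keep
G: not usable as a structure; has whole egg, so not egg-free (and 1 more) — out
H: only fish sauce, carrot and olive oil; none excluded — keep
I: nothing on the exclusion list — valid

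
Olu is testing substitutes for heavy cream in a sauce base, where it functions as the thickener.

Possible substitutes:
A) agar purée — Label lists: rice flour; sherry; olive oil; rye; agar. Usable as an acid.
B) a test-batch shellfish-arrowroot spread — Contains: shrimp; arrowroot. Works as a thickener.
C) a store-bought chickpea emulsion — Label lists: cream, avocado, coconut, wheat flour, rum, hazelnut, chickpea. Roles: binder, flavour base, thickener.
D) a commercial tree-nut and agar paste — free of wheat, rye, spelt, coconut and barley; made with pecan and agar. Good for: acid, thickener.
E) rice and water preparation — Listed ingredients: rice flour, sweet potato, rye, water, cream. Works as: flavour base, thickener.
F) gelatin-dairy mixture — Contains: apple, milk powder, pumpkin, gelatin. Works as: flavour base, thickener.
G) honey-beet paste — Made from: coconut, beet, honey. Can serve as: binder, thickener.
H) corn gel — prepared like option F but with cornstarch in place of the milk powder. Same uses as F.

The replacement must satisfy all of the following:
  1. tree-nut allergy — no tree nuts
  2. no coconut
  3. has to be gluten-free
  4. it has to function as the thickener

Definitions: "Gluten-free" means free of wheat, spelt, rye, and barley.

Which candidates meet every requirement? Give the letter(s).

B, F, H

A: not usable as a thickener; has rye, so not gluten-free — out
B: gluten-free, no tree nuts — OK
C: has wheat flour, so not gluten-free; has coconut, so not coconut-free (and 1 more) — no
D: has pecan, so not tree-nut-free — reject
E: has rye, so not gluten-free — out
F: no coconut, gluten-free — valid
G: has coconut, so not coconut-free — reject
H: nothing on the exclusion list — keep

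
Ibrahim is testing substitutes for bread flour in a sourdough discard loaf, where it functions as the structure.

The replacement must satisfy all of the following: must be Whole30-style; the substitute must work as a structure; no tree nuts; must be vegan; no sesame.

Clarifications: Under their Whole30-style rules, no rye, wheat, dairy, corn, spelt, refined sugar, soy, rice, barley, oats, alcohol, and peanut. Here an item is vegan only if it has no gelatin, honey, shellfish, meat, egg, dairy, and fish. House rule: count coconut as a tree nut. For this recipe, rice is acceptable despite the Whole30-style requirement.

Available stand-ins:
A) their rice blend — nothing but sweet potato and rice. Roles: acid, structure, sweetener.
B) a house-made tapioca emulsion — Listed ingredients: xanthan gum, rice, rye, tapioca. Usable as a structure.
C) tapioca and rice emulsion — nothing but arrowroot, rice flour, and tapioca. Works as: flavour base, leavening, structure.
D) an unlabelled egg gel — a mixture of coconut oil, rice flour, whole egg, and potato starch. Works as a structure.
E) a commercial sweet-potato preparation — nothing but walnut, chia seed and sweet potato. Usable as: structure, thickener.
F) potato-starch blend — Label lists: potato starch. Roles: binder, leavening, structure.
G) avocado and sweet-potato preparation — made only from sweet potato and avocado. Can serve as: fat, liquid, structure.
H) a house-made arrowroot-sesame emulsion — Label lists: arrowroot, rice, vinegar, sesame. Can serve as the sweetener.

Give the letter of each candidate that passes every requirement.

A: rice is permitted under the Whole30-style carve-out; nothing else excluded — valid
B: has rye, so not Whole30-style — no
C: rice is permitted under the Whole30-style carve-out; nothing else excluded — keep
D: has whole egg, so not vegan; has coconut oil, so not tree-nut-free — no
E: has walnut, so not tree-nut-free — reject
F: every rule checks out — keep
G: nothing on the exclusion list — keep
H: not usable as a structure; has sesame, so not sesame-free — reject

A, C, F, G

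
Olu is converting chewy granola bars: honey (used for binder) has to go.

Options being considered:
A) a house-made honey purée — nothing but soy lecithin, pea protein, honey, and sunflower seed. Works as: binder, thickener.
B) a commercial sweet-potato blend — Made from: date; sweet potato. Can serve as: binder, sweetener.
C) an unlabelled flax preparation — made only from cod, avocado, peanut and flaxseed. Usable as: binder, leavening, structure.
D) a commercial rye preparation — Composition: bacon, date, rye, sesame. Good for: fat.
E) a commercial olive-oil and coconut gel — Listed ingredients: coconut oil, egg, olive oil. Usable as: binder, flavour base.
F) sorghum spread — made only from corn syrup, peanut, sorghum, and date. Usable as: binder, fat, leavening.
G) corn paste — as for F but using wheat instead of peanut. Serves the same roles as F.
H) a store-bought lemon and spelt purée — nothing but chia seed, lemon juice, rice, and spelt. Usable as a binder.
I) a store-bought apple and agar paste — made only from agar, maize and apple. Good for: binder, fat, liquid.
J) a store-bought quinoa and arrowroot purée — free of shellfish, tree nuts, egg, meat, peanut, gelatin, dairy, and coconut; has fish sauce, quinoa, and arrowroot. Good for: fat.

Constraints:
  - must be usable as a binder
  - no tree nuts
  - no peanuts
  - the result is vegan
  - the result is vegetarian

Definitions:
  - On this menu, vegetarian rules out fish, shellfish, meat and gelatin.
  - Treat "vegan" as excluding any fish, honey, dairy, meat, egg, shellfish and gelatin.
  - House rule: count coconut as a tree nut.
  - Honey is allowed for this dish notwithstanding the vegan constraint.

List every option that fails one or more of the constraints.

A: honey is permitted under the vegan carve-out; nothing else excluded — valid
B: only sweet potato and date; none excluded — OK
C: has cod, so not vegetarian; has cod, so not vegan (and 1 more) — out
D: not usable as a binder; has bacon, so not vegetarian (and 1 more) — no
E: has egg, so not vegan; has coconut oil, so not tree-nut-free — no
F: has peanut, so not peanut-free — no
G: nothing on the exclusion list — keep
H: vegan, vegetarian — OK
I: only maize, agar, and apple; none excluded — OK
J: not usable as a binder; has fish sauce, so not vegetarian (and 1 more) — reject

C, D, E, F, J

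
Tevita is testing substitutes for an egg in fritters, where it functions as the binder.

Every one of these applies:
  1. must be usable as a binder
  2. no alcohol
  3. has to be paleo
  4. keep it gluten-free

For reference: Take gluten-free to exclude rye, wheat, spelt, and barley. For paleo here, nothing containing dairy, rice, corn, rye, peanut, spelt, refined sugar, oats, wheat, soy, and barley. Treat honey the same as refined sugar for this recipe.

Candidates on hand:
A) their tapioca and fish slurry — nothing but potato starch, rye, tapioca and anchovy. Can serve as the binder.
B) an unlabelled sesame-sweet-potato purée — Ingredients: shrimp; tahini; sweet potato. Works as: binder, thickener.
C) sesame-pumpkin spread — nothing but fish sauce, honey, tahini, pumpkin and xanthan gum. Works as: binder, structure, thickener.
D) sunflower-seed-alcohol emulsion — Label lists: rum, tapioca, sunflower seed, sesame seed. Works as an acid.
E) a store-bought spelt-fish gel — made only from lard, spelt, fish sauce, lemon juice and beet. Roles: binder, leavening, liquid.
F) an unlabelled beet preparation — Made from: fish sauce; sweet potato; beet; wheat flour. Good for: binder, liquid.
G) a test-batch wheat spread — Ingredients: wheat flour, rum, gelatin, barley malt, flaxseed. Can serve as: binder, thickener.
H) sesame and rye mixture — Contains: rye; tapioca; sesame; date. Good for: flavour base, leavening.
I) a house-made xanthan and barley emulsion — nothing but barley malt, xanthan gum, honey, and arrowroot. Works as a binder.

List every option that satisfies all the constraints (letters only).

B

A: has rye, so not gluten-free; has rye, so not paleo — out
B: only tahini, shrimp, and sweet potato; none excluded — OK
C: has honey, so not paleo — no
D: not usable as a binder; has rum, so not alcohol-free — no
E: has spelt, so not gluten-free; has spelt, so not paleo — no
F: has wheat flour, so not gluten-free; has wheat flour, so not paleo — reject
G: has barley malt, so not gluten-free; has barley malt, so not paleo (and 1 more) — no
H: not usable as a binder; has rye, so not gluten-free (and 1 more) — out
I: has barley malt, so not gluten-free; has barley malt, so not paleo — reject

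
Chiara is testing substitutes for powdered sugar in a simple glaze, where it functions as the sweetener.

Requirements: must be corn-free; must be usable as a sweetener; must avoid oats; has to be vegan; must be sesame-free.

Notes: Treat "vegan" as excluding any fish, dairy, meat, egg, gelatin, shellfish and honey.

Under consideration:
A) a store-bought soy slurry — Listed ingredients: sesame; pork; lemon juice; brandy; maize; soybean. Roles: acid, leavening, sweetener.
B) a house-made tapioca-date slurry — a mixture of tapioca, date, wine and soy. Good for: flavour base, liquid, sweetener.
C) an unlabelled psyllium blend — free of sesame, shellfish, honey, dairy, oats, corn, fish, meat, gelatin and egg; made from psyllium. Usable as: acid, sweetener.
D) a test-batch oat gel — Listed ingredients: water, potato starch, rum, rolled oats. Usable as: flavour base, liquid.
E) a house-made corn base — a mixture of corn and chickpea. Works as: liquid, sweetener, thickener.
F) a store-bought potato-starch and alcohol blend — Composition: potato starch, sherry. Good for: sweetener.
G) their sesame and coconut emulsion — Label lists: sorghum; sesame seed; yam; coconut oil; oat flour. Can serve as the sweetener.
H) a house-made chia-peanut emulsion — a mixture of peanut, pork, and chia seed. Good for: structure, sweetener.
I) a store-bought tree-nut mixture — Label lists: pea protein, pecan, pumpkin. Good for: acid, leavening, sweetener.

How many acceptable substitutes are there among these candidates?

A: has pork, so not vegan; has maize, so not corn-free (and 1 more) — out
B: no sesame, no oats — keep
C: works as a sweetener, no corn, vegan — valid
D: not usable as a sweetener; has rolled oats, so not oat-free — out
E: has corn, so not corn-free — out
F: only sherry and potato starch; none excluded — OK
G: has oat flour, so not oat-free; has sesame seed, so not sesame-free — out
H: has pork, so not vegan — reject
I: every rule checks out — keep

4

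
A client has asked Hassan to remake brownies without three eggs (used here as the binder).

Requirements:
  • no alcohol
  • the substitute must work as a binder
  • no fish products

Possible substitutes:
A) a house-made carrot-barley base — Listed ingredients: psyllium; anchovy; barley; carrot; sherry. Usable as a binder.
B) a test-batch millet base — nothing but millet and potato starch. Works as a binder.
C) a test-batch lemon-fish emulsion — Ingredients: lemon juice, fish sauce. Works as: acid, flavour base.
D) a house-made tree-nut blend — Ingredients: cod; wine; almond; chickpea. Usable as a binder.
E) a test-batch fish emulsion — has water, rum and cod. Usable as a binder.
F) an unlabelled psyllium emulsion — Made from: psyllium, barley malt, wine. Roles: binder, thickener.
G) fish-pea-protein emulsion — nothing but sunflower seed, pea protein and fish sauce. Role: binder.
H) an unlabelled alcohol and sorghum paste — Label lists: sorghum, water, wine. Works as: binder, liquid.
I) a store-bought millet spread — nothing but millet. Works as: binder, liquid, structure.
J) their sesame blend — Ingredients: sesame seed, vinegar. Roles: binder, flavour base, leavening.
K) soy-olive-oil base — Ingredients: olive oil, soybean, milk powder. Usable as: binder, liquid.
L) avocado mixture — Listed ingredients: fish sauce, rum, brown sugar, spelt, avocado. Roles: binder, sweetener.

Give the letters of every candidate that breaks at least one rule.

A: has sherry, so not alcohol-free; has anchovy, so not fish-free — reject
B: no alcohol, no fish — OK
C: not usable as a binder; has fish sauce, so not fish-free — no
D: has wine, so not alcohol-free; has cod, so not fish-free — out
E: has rum, so not alcohol-free; has cod, so not fish-free — reject
F: has wine, so not alcohol-free — no
G: has fish sauce, so not fish-free — out
H: has wine, so not alcohol-free — no
I: only millet; none excluded — valid
J: only sesame seed and vinegar; none excluded — OK
K: every rule checks out — keep
L: has rum, so not alcohol-free; has fish sauce, so not fish-free — no

A, C, D, E, F, G, H, L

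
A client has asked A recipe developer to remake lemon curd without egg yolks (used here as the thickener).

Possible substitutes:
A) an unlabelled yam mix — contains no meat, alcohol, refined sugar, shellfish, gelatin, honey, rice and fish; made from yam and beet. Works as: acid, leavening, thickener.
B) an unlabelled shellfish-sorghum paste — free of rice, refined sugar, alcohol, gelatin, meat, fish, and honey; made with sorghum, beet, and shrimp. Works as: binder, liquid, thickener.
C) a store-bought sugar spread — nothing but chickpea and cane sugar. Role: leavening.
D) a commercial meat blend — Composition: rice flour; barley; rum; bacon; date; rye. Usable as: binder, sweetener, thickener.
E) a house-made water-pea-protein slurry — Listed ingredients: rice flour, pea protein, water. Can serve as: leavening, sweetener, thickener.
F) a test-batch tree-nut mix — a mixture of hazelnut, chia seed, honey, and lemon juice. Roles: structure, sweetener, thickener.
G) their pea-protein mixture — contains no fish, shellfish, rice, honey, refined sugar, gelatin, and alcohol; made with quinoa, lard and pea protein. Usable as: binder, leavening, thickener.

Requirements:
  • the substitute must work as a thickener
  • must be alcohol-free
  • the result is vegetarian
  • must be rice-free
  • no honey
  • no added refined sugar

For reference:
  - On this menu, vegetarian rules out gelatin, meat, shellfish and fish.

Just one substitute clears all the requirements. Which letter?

A

A: every rule checks out — OK
B: has shrimp, so not vegetarian — no
C: not usable as a thickener; has cane sugar, so not no-added-sugar — out
D: has bacon, so not vegetarian; has rum, so not alcohol-free (and 1 more) — reject
E: has rice flour, so not rice-free — reject
F: has honey, so not honey-free — no
G: has lard, so not vegetarian — out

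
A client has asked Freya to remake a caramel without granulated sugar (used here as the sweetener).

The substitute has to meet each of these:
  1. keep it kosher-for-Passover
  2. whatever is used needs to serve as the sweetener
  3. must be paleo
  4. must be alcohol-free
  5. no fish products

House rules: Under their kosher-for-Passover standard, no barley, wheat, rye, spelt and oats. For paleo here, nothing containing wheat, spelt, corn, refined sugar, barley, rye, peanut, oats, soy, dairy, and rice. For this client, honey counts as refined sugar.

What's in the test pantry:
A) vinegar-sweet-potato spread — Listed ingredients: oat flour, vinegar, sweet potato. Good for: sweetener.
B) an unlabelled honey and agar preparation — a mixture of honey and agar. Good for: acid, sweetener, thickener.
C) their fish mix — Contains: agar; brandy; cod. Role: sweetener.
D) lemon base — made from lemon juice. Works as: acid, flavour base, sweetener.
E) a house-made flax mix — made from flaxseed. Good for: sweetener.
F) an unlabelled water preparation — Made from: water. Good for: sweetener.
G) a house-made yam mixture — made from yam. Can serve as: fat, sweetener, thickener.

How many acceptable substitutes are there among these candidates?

A: has oat flour, so not kosher-for-Passover; has oat flour, so not paleo — out
B: has honey, so not paleo — out
C: has cod, so not fish-free; has brandy, so not alcohol-free — no
D: no alcohol, kosher-for-Passover — valid
E: only flaxseed; none excluded — OK
F: all constraints satisfied — valid
G: only yam; none excluded — keep

4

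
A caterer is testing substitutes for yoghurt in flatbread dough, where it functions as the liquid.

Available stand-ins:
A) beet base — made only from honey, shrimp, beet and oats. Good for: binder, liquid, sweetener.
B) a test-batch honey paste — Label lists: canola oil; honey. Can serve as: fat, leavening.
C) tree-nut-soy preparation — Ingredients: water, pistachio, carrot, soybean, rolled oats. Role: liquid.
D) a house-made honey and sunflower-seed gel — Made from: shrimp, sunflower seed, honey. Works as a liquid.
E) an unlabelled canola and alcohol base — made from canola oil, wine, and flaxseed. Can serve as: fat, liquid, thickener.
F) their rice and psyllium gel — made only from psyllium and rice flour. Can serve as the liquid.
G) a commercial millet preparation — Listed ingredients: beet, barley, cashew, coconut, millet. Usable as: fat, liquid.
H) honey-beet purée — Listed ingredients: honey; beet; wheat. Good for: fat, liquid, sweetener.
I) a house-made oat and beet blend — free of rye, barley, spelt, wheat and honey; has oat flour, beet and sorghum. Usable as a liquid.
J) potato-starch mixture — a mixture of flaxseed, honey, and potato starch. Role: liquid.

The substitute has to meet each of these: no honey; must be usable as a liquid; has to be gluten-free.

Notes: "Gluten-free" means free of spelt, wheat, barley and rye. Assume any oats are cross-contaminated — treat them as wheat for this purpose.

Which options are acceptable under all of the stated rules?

E, F

A: has oats, so not gluten-free; has honey, so not honey-free — reject
B: not usable as a liquid; has honey, so not honey-free — reject
C: has rolled oats, so not gluten-free — no
D: has honey, so not honey-free — no
E: works as a liquid, no honey, gluten-free — keep
F: nothing on the exclusion list — valid
G: has barley, so not gluten-free — no
H: has wheat, so not gluten-free; has honey, so not honey-free — out
I: has oat flour, so not gluten-free — reject
J: has honey, so not honey-free — out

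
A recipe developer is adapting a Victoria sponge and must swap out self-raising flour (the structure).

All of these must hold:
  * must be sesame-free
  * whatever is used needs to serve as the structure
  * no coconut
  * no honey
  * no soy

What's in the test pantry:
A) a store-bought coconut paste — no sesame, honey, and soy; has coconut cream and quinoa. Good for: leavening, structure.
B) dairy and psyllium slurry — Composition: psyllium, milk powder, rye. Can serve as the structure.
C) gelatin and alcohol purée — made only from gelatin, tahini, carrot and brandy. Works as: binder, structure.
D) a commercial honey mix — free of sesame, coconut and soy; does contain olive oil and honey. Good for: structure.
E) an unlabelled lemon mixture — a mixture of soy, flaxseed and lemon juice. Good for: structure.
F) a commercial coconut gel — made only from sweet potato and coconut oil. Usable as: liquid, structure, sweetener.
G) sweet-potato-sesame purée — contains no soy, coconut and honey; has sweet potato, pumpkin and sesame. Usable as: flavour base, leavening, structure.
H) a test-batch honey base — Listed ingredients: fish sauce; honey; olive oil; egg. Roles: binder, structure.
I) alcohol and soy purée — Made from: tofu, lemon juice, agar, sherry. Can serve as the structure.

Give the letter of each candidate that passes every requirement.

A: has coconut cream, so not coconut-free — out
B: only milk powder, rye, and psyllium; none excluded — OK
C: has tahini, so not sesame-free — reject
D: has honey, so not honey-free — reject
E: has soy, so not soy-free — reject
F: has coconut oil, so not coconut-free — out
G: has sesame, so not sesame-free — no
H: has honey, so not honey-free — reject
I: has tofu, so not soy-free — no

B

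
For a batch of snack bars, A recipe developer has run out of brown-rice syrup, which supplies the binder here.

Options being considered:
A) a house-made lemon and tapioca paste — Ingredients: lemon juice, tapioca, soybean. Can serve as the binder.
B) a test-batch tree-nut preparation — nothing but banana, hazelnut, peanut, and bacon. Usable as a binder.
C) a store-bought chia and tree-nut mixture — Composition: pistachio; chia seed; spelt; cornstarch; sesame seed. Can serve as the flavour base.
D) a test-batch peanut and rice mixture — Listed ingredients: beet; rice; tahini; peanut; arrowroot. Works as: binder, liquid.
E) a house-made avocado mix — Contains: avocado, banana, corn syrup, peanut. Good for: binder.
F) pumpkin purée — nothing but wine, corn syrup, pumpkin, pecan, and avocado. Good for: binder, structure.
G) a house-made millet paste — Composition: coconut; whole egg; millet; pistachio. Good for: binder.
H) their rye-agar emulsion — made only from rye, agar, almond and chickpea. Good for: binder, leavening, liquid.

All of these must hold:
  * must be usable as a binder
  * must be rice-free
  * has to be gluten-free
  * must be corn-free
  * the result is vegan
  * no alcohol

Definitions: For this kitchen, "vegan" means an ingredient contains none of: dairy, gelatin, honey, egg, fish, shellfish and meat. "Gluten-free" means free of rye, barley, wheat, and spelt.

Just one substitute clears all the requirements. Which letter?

A: works as a binder, gluten-free, vegan — valid
B: has bacon, so not vegan — reject
C: not usable as a binder; has spelt, so not gluten-free (and 1 more) — reject
D: has rice, so not rice-free — reject
E: has corn syrup, so not corn-free — out
F: has corn syrup, so not corn-free; has wine, so not alcohol-free — no
G: has whole egg, so not vegan — no
H: has rye, so not gluten-free — out

A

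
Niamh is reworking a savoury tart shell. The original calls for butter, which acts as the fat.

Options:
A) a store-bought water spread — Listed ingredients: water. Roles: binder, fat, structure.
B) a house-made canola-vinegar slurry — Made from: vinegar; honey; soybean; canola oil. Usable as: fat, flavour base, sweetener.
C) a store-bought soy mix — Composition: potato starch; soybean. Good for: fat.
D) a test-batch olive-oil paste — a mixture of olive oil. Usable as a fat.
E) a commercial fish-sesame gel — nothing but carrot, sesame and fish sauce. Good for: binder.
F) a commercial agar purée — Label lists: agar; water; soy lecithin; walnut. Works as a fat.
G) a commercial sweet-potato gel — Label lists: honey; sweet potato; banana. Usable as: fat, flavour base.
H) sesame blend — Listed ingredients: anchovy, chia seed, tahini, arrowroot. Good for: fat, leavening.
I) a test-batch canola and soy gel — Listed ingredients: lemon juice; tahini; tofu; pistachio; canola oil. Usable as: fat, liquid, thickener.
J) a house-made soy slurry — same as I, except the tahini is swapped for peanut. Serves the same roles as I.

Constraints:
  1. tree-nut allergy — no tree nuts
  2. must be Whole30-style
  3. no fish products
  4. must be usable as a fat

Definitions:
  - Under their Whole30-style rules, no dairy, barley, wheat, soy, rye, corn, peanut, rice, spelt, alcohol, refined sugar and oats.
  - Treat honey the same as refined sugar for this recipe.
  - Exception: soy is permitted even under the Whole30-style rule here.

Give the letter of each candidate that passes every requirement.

A, C, D

A: nothing on the exclusion list — keep
B: has honey, so not Whole30-style — reject
C: soy is permitted under the Whole30-style carve-out; nothing else excluded — valid
D: only olive oil; none excluded — keep
E: not usable as a fat; has fish sauce, so not fish-free — reject
F: has walnut, so not tree-nut-free — out
G: has honey, so not Whole30-style — out
H: has anchovy, so not fish-free — reject
I: has pistachio, so not tree-nut-free — no
J: has peanut, so not Whole30-style; has pistachio, so not tree-nut-free — out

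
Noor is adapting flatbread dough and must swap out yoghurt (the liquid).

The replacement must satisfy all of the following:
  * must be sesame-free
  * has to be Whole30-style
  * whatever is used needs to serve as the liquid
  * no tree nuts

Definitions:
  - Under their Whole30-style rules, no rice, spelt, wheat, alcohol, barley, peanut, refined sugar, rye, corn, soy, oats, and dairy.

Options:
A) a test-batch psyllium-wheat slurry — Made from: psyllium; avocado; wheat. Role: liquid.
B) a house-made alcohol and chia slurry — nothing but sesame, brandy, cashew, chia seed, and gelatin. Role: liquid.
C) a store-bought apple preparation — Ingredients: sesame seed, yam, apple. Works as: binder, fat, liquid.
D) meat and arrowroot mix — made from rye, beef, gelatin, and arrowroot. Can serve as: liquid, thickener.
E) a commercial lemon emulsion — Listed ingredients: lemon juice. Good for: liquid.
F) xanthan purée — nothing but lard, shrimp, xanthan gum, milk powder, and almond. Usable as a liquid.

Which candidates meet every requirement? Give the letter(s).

E

A: has wheat, so not Whole30-style — reject
B: has brandy, so not Whole30-style; has cashew, so not tree-nut-free (and 1 more) — reject
C: has sesame seed, so not sesame-free — out
D: has rye, so not Whole30-style — out
E: nothing on the exclusion list — OK
F: has milk powder, so not Whole30-style; has almond, so not tree-nut-free — no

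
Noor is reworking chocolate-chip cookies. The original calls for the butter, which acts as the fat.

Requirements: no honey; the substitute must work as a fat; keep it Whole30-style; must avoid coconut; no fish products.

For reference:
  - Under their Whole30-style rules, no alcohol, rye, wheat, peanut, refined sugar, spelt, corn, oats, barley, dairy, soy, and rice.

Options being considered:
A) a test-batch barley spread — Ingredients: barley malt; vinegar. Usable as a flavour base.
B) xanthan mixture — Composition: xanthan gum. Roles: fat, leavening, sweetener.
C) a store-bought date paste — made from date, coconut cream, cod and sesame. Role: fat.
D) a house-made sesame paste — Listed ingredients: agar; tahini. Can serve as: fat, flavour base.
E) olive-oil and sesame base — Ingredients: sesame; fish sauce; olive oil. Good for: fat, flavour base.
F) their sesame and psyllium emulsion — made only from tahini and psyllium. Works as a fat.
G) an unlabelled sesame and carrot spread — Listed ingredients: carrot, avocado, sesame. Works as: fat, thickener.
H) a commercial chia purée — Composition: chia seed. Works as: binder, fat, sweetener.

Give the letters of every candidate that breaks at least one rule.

A, C, E

A: not usable as a fat; has barley malt, so not Whole30-style — no
B: works as a fat, no honey, Whole30-style — keep
C: has coconut cream, so not coconut-free; has cod, so not fish-free — out
D: every rule checks out — valid
E: has fish sauce, so not fish-free — no
F: works as a fat, no honey, Whole30-style — keep
G: works as a fat, no coconut, no honey — keep
H: only chia seed; none excluded — valid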